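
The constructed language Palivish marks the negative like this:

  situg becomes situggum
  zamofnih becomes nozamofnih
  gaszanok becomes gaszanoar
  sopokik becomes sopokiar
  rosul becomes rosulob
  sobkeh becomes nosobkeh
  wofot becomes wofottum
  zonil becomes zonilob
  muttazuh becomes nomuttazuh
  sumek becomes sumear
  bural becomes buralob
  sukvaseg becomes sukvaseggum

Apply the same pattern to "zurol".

zurolob

zonil and sopokik both have last vowel 'i' yet inflect differently (zonilob, sopokiar), so the last vowel is not what conditions the rule; the final letter is.
"zurol" ends in -l. The stems ending in -l (zonil → zonilob, rosul → rosulob, bural → buralob) add -ob.
So zurol → zurolob.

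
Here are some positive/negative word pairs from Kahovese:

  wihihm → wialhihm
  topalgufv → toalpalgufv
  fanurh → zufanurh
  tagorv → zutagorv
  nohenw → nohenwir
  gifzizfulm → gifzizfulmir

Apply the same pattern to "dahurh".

zudahurh

"dahurh" has second-to-last letter 'r'. The stems whose second-to-last letter is 'r' (fanurh → zufanurh, tagorv → zutagorv) add the prefix zu-.
So dahurh → zudahurh.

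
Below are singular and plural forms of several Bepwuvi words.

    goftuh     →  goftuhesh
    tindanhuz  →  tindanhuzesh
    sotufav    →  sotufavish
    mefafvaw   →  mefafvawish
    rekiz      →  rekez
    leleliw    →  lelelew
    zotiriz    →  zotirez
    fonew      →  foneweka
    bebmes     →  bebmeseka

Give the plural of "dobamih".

tindanhuz and rekiz both end in -z yet inflect differently (tindanhuzesh, rekez), so the final letter is not what conditions the rule; the last vowel is.
"dobamih" has last vowel 'i'. The stems whose last vowel is 'i' (rekiz → rekez, leleliw → lelelew, zotiriz → zotirez) change the last vowel to 'e'.
So dobamih → dobameh.

dobameh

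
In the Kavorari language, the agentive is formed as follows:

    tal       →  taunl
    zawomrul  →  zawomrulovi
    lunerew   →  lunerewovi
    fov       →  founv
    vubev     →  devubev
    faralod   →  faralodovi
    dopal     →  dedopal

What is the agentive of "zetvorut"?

zetvorutovi

"zetvorut" has 3 vowels. The stems with 3 vowels (zawomrul → zawomrulovi, lunerew → lunerewovi, faralod → faralodovi) add -ovi.
So zetvorut → zetvorutovi.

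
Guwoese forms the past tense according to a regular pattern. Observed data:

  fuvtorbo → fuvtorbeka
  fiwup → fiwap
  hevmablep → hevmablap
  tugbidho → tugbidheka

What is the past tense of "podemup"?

fiwup and fuvtorbo both begin with f- yet inflect differently (fiwap, fuvtorbeka), so the first letter is not what conditions the rule; whether the stem ends in a vowel or a consonant is.
"podemup" ends in a consonant. The stems ending in a consonant (fiwup → fiwap, hevmablep → hevmablap) change the last vowel to 'a'.
So podemup → podemap.

podemap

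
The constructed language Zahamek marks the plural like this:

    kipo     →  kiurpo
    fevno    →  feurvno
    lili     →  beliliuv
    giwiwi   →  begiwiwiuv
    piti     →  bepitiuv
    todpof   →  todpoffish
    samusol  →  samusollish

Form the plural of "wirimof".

"wirimof" ends in -f. The one such stem in the data (todpof → todpoffish) doubles the final consonant and adds -ish (as does samusol), so the same rule applies.
The other patterns: stems ending in -o insert -ur- after the first vowel; stems ending in -i add be- … -uv around the stem.
So wirimof → wirimoffish.

wirimoffish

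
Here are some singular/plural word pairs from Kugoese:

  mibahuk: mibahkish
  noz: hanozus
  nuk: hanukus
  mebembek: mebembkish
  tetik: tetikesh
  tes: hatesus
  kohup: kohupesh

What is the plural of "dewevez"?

"dewevez" has 3 vowels. The stems with 3 vowels (mibahuk → mibahkish, mebembek → mebembkish) delete the last vowel and add -ish.
The other patterns: stems with 1 vowel add ha- … -us around the stem; stems with 2 vowels add -esh.
So dewevez → dewevzish.

dewevzish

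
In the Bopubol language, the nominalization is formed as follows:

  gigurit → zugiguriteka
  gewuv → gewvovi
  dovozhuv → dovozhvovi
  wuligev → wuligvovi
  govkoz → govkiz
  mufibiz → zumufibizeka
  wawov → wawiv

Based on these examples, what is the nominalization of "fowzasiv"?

zufowzasiveka

mufibiz and govkoz both end in -z yet inflect differently (zumufibizeka, govkiz), so the final letter is not what conditions the rule; the last vowel is.
"fowzasiv" has last vowel 'i'. The stems whose last vowel is 'i' (gigurit → zugiguriteka, mufibiz → zumufibizeka) add zu- … -eka around the stem.
So fowzasiv → zufowzasiveka.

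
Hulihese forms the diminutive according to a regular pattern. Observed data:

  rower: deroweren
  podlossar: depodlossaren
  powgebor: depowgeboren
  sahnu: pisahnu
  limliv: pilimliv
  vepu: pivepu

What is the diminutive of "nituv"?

pinituv

rower and sahnu both have 2 vowels yet inflect differently (deroweren, pisahnu), so the number of vowels is not what conditions the rule; the final letter is.
"nituv" ends in -v. The one such stem in the data (limliv → pilimliv) adds the prefix pi-, so the same rule applies.
So nituv → pinituv.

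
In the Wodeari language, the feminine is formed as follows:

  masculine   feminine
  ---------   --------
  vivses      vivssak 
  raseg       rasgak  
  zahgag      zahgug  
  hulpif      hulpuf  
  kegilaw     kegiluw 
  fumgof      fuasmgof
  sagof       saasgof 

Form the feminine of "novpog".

raseg and zahgag both end in -g yet inflect differently (rasgak, zahgug), so the final letter is not what conditions the rule; the last vowel is.
"novpog" has last vowel 'o'. The stems whose last vowel is 'o' (fumgof → fuasmgof, sagof → saasgof) insert -as- after the first vowel.
So novpog → noasvpog.

noasvpog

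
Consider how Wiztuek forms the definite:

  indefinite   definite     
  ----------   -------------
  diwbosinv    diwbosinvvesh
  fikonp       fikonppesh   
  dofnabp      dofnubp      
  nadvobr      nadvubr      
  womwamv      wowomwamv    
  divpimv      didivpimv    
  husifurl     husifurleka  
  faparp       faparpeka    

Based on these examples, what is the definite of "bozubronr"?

bozubronrresh

fikonp and dofnabp both end in -p yet inflect differently (fikonppesh, dofnubp), so the final letter is not what conditions the rule; the second-to-last letter is.
"bozubronr" has second-to-last letter 'n'. The stems whose second-to-last letter is 'n' (diwbosinv → diwbosinvvesh, fikonp → fikonppesh) double the final consonant and add -esh.
The other patterns: stems whose second-to-last letter is 'b' change the last vowel to 'u'; stems whose second-to-last letter is 'm' repeat the first consonant+vowel as a prefix; stems whose second-to-last letter is 'r' add -eka.
So bozubronr → bozubronrresh.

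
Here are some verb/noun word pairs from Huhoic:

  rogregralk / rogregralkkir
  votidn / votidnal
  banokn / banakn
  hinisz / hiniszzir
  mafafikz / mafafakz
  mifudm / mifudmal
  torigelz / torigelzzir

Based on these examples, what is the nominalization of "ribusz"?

ribuszzir

"ribusz" has second-to-last letter 's'. The one such stem in the data (hinisz → hiniszzir) doubles the final consonant and adds -ir (as do rogregralk, torigelz), so the same rule applies.
The other patterns: stems whose second-to-last letter is 'k' change the last vowel to 'a'; stems whose second-to-last letter is 'd' add -al.
So ribusz → ribuszzir.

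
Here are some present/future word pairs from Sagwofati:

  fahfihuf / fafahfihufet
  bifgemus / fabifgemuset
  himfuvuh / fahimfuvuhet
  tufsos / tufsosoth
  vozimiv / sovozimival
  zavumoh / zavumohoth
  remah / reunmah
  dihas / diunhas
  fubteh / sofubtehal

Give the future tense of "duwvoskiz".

zavumoh and himfuvuh both end in -h yet inflect differently (zavumohoth, fahimfuvuhet), so the final letter is not what conditions the rule; the last vowel is.
"duwvoskiz" has last vowel 'i'. The one such stem in the data (vozimiv → sovozimival) adds so- … -al around the stem, so the same rule applies.
The other patterns: stems whose last vowel is 'o' add -oth; stems whose last vowel is 'u' add fa- … -et around the stem; stems whose last vowel is 'a' insert -un- after the first vowel.
So duwvoskiz → soduwvoskizal.

soduwvoskizal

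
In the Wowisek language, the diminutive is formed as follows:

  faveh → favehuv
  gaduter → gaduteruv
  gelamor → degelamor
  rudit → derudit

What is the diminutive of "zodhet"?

gaduter and gelamor both end in -r yet inflect differently (gaduteruv, degelamor), so the final letter is not what conditions the rule; the last vowel is.
"zodhet" has last vowel 'e'. The stems whose last vowel is 'e' (faveh → favehuv, gaduter → gaduteruv) add -uv.
The other pattern: stems whose last vowel is 'i' or 'o' add the prefix de-.
So zodhet → zodhetuv.

zodhetuv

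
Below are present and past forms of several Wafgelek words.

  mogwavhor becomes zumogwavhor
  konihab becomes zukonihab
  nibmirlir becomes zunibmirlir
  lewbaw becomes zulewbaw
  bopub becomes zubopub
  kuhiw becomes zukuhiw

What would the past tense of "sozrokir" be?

Every pair shown (mogwavhor → zumogwavhor, konihab → zukonihab, nibmirlir → zunibmirlir, …) follows the same rule: add the prefix zu-.
So sozrokir → zusozrokir.

zusozrokir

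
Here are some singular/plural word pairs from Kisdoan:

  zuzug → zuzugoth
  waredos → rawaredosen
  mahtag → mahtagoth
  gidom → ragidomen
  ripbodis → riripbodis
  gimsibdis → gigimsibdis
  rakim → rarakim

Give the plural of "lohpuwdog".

rakim and gidom both end in -m yet inflect differently (rarakim, ragidomen), so the final letter is not what conditions the rule; the last vowel is.
"lohpuwdog" has last vowel 'o'. The stems whose last vowel is 'o' (gidom → ragidomen, waredos → rawaredosen) add ra- … -en around the stem.
The other patterns: stems whose last vowel is 'a' or 'u' add -oth; stems whose last vowel is 'i' repeat the first consonant+vowel as a prefix.
So lohpuwdog → ralohpuwdogen.

ralohpuwdogen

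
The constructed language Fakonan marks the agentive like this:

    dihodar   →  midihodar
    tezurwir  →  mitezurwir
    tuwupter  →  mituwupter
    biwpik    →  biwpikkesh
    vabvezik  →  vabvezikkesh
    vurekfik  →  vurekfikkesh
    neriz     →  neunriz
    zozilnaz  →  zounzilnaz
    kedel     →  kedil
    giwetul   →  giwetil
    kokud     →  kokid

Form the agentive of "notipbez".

nountipbez

"notipbez" ends in -z. The stems ending in -z (neriz → neunriz, zozilnaz → zounzilnaz) insert -un- after the first vowel.
The other patterns: stems ending in -r add the prefix mi-; stems ending in -k double the final consonant and add -esh; stems ending in -d or -l change the last vowel to 'i'.
So notipbez → nountipbez.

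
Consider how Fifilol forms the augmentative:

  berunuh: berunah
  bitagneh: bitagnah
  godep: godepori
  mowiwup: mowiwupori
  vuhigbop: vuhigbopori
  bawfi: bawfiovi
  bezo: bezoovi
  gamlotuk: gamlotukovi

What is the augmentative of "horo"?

bitagneh and godep both have last vowel 'e' yet inflect differently (bitagnah, godepori), so the last vowel is not what conditions the rule; the final letter is.
"horo" ends in -o. The one such stem in the data (bezo → bezoovi) adds -ovi, so the same rule applies.
The other patterns: stems ending in -h change the last vowel to 'a'; stems ending in -p add -ori.
So horo → horoovi.

horoovi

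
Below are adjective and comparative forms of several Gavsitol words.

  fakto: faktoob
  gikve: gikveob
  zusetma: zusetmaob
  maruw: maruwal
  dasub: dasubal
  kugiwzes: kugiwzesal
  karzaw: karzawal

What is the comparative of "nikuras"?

nikurasal

gikve and kugiwzes both have last vowel 'e' yet inflect differently (gikveob, kugiwzesal), so the last vowel is not what conditions the rule; whether the stem ends in a vowel or a consonant is.
"nikuras" ends in a consonant. The stems ending in a consonant (maruw → maruwal, dasub → dasubal, kugiwzes → kugiwzesal) add -al.
The other pattern: stems ending in a vowel add -ob.
So nikuras → nikurasal.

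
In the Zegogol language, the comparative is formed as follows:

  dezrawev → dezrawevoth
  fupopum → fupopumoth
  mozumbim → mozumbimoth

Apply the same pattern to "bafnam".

Every pair shown (dezrawev → dezrawevoth, fupopum → fupopumoth, mozumbim → mozumbimoth) follows the same rule: add -oth.
So bafnam → bafnamoth.

bafnamoth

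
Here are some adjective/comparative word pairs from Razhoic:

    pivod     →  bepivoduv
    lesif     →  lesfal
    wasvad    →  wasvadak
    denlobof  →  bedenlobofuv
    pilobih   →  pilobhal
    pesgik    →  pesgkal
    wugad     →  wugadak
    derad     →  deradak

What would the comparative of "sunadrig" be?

sunadrgal

pivod and wasvad both end in -d yet inflect differently (bepivoduv, wasvadak), so the final letter is not what conditions the rule; the last vowel is.
"sunadrig" has last vowel 'i'. The stems whose last vowel is 'i' (pesgik → pesgkal, pilobih → pilobhal, lesif → lesfal) delete the last vowel and add -al.
So sunadrig → sunadrgal.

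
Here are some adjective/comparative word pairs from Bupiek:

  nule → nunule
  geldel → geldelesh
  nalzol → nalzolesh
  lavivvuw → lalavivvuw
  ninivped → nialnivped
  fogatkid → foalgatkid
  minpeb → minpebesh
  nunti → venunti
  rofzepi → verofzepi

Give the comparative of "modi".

ninivped and geldel both have last vowel 'e' yet inflect differently (nialnivped, geldelesh), so the last vowel is not what conditions the rule; the final letter is.
"modi" ends in -i. The stems ending in -i (nunti → venunti, rofzepi → verofzepi) add the prefix ve-.
So modi → vemodi.

vemodi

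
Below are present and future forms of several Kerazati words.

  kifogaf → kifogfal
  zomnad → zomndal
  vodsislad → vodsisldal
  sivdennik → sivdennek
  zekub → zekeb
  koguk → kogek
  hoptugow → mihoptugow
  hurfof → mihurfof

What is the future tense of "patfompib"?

patfompeb

"patfompib" has last vowel 'i'. The one such stem in the data (sivdennik → sivdennek) changes the last vowel to 'e' (as do zekub, koguk), so the same rule applies.
The other patterns: stems whose last vowel is 'a' delete the last vowel and add -al; stems whose last vowel is 'o' add the prefix mi-.
So patfompib → patfompeb.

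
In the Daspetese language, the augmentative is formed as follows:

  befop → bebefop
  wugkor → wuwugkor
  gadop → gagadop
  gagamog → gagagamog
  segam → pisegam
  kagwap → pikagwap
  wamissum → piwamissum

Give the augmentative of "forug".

"forug" has last vowel 'u'. The one such stem in the data (wamissum → piwamissum) adds the prefix pi-, so the same rule applies.
The other pattern: stems whose last vowel is 'o' repeat the first consonant+vowel as a prefix.
So forug → piforug.

piforug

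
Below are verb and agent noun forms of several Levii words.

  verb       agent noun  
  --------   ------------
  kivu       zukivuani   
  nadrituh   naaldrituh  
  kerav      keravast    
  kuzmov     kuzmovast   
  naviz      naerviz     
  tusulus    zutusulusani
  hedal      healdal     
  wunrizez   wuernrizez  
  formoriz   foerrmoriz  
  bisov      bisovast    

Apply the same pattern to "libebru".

hedal and kerav both have last vowel 'a' yet inflect differently (healdal, keravast), so the last vowel is not what conditions the rule; the final letter is.
"libebru" ends in -u. The one such stem in the data (kivu → zukivuani) adds zu- … -ani around the stem, so the same rule applies.
The other patterns: stems ending in -h or -l insert -al- after the first vowel; stems ending in -v add -ast; stems ending in -z insert -er- after the first vowel.
So libebru → zulibebruani.

zulibebruani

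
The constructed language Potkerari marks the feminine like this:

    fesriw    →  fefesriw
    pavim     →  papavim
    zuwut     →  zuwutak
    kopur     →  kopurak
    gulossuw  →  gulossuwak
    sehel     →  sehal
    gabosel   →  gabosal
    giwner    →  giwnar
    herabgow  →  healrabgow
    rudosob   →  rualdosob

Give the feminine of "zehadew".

zehadaw

fesriw and gulossuw both end in -w yet inflect differently (fefesriw, gulossuwak), so the final letter is not what conditions the rule; the last vowel is.
"zehadew" has last vowel 'e'. The stems whose last vowel is 'e' (sehel → sehal, gabosel → gabosal, giwner → giwnar) change the last vowel to 'a'.
So zehadew → zehadaw.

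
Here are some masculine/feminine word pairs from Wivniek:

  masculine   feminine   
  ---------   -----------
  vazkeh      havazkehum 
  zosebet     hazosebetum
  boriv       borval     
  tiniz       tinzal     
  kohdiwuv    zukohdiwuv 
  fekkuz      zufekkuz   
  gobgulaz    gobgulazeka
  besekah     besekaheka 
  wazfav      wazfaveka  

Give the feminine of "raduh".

zuraduh

boriv and kohdiwuv both end in -v yet inflect differently (borval, zukohdiwuv), so the final letter is not what conditions the rule; the last vowel is.
"raduh" has last vowel 'u'. The stems whose last vowel is 'u' (kohdiwuv → zukohdiwuv, fekkuz → zufekkuz) add the prefix zu-.
The other patterns: stems whose last vowel is 'e' add ha- … -um around the stem; stems whose last vowel is 'i' delete the last vowel and add -al; stems whose last vowel is 'a' add -eka.
So raduh → zuraduh.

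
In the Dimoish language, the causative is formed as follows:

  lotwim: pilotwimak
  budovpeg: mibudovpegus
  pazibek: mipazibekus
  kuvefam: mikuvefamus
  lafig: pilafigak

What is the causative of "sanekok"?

kuvefam and lotwim both end in -m yet inflect differently (mikuvefamus, pilotwimak), so the final letter is not what conditions the rule; the number of vowels is.
"sanekok" has 3 vowels. The stems with 3 vowels (pazibek → mipazibekus, budovpeg → mibudovpegus, kuvefam → mikuvefamus) add mi- … -us around the stem.
The other pattern: stems with 2 vowels add pi- … -ak around the stem.
So sanekok → misanekokus.

misanekokus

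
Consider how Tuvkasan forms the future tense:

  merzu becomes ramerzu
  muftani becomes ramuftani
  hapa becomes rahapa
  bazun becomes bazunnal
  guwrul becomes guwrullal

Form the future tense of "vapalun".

merzu and bazun both have last vowel 'u' yet inflect differently (ramerzu, bazunnal), so the last vowel is not what conditions the rule; whether the stem ends in a vowel or a consonant is.
"vapalun" ends in a consonant. The stems ending in a consonant (bazun → bazunnal, guwrul → guwrullal) double the final consonant and add -al.
So vapalun → vapalunnal.

vapalunnal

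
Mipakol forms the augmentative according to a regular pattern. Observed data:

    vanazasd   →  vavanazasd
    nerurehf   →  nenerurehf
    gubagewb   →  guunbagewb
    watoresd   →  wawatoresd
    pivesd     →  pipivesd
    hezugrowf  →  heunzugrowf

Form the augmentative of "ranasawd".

hezugrowf and nerurehf both end in -f yet inflect differently (heunzugrowf, nenerurehf), so the final letter is not what conditions the rule; the second-to-last letter is.
"ranasawd" has second-to-last letter 'w'. The stems whose second-to-last letter is 'w' (hezugrowf → heunzugrowf, gubagewb → guunbagewb) insert -un- after the first vowel.
The other pattern: stems whose second-to-last letter is 'h' or 's' repeat the first consonant+vowel as a prefix.
So ranasawd → raunnasawd.

raunnasawd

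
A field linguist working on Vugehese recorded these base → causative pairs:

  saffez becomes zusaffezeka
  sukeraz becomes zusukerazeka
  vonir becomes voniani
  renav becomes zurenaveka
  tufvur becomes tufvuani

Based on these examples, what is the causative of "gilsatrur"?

vonir and saffez both have 2 vowels yet inflect differently (voniani, zusaffezeka), so the number of vowels is not what conditions the rule; the final letter is.
"gilsatrur" ends in -r. The stems ending in -r (vonir → voniani, tufvur → tufvuani) drop the final letter and add -ani.
The other pattern: stems ending in -v or -z add zu- … -eka around the stem.
So gilsatrur → gilsatruani.

gilsatruani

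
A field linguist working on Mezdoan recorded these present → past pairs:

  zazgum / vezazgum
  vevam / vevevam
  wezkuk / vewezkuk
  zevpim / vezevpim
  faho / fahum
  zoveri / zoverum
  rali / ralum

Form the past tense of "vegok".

vevegok

"vegok" ends in a consonant. The stems ending in a consonant (zazgum → vezazgum, vevam → vevevam, wezkuk → vewezkuk) add the prefix ve-.
So vegok → vevegok.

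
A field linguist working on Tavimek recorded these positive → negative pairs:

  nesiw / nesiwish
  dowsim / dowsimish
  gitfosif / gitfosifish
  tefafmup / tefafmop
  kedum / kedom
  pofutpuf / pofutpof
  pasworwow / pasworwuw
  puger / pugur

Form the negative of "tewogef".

dowsim and kedum both end in -m yet inflect differently (dowsimish, kedom), so the final letter is not what conditions the rule; the last vowel is.
"tewogef" has last vowel 'e'. The one such stem in the data (puger → pugur) changes the last vowel to 'u' (as does pasworwow), so the same rule applies.
So tewogef → tewoguf.

tewoguf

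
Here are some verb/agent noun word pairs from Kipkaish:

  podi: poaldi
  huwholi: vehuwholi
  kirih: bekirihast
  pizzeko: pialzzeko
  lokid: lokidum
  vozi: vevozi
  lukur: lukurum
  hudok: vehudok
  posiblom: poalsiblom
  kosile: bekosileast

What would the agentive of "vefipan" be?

vevefipan

"vefipan" begins with v-. The one such stem in the data (vozi → vevozi) adds the prefix ve-, so the same rule applies.
The other patterns: stems beginning with k- add be- … -ast around the stem; stems beginning with p- insert -al- after the first vowel; stems beginning with l- add -um.
So vefipan → vevefipan.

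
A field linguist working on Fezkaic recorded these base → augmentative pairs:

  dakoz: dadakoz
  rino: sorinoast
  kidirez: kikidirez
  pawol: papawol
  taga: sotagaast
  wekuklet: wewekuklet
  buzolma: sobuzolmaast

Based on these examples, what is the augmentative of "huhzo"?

rino and dakoz both have last vowel 'o' yet inflect differently (sorinoast, dadakoz), so the last vowel is not what conditions the rule; whether the stem ends in a vowel or a consonant is.
"huhzo" ends in a vowel. The stems ending in a vowel (rino → sorinoast, buzolma → sobuzolmaast, taga → sotagaast) add so- … -ast around the stem.
So huhzo → sohuhzoast.

sohuhzoast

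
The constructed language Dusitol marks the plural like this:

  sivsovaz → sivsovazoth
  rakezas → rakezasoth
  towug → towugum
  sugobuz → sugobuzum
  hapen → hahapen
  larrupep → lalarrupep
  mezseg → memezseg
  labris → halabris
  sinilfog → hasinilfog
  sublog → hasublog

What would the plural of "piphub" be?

piphubum

sivsovaz and sugobuz both end in -z yet inflect differently (sivsovazoth, sugobuzum), so the final letter is not what conditions the rule; the last vowel is.
"piphub" has last vowel 'u'. The stems whose last vowel is 'u' (towug → towugum, sugobuz → sugobuzum) add -um.
The other patterns: stems whose last vowel is 'a' add -oth; stems whose last vowel is 'e' repeat the first consonant+vowel as a prefix; stems whose last vowel is 'i' or 'o' add the prefix ha-.
So piphub → piphubum.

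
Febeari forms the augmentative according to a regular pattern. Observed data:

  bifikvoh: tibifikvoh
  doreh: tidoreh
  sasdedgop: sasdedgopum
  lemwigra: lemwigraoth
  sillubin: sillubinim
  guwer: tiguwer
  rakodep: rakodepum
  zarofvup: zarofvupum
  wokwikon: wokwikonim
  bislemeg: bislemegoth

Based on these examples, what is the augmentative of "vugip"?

vugipum

wokwikon and sasdedgop both have last vowel 'o' yet inflect differently (wokwikonim, sasdedgopum), so the last vowel is not what conditions the rule; the final letter is.
"vugip" ends in -p. The stems ending in -p (sasdedgop → sasdedgopum, rakodep → rakodepum, zarofvup → zarofvupum) add -um.
The other patterns: stems ending in -n add -im; stems ending in -h or -r add the prefix ti-; stems ending in -a or -g add -oth.
So vugip → vugipum.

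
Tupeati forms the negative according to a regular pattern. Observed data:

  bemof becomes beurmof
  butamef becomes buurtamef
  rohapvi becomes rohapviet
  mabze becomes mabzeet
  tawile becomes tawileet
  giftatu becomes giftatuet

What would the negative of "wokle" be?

"wokle" ends in a vowel. The stems ending in a vowel (rohapvi → rohapviet, mabze → mabzeet, tawile → tawileet) add -et.
So wokle → wokleet.

wokleet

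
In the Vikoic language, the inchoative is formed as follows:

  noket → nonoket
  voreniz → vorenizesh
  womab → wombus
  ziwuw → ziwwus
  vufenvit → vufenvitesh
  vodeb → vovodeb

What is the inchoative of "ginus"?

ginsus

vodeb and womab both end in -b yet inflect differently (vovodeb, wombus), so the final letter is not what conditions the rule; the last vowel is.
"ginus" has last vowel 'u'. The one such stem in the data (ziwuw → ziwwus) deletes the last vowel and adds -us (as does womab), so the same rule applies.
The other patterns: stems whose last vowel is 'e' repeat the first consonant+vowel as a prefix; stems whose last vowel is 'i' add -esh.
So ginus → ginsus.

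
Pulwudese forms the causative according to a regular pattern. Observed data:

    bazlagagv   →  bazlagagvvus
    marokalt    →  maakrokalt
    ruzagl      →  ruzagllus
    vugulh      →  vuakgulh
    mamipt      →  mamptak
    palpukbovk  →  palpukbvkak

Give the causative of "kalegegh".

kalegeghhus

marokalt and mamipt both end in -t yet inflect differently (maakrokalt, mamptak), so the final letter is not what conditions the rule; the second-to-last letter is.
"kalegegh" has second-to-last letter 'g'. The stems whose second-to-last letter is 'g' (bazlagagv → bazlagagvvus, ruzagl → ruzagllus) double the final consonant and add -us.
The other patterns: stems whose second-to-last letter is 'l' insert -ak- after the first vowel; stems whose second-to-last letter is 'p' or 'v' delete the last vowel and add -ak.
So kalegegh → kalegeghhus.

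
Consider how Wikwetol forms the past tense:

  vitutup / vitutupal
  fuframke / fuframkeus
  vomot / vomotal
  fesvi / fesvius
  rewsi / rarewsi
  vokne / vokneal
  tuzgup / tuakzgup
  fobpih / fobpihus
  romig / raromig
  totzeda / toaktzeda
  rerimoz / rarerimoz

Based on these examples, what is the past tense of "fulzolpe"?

rewsi and fesvi both end in -i yet inflect differently (rarewsi, fesvius), so the final letter is not what conditions the rule; the first letter is.
"fulzolpe" begins with f-. The stems beginning with f- (fobpih → fobpihus, fesvi → fesvius, fuframke → fuframkeus) add -us.
The other patterns: stems beginning with r- add the prefix ra-; stems beginning with t- insert -ak- after the first vowel; stems beginning with v- add -al.
So fulzolpe → fulzolpeus.

fulzolpeus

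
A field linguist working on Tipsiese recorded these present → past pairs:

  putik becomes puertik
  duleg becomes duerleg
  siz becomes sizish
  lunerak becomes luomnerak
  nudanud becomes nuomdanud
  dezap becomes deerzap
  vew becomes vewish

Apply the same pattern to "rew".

"rew" has 1 vowel. The stems with 1 vowel (vew → vewish, siz → sizish) add -ish.
So rew → rewish.

rewish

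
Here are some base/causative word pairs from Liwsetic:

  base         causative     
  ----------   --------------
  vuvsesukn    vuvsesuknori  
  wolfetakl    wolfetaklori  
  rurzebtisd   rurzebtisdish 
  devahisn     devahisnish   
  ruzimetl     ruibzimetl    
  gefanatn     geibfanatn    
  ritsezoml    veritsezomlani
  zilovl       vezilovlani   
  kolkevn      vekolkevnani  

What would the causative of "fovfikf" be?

fovfikfori

"fovfikf" has second-to-last letter 'k'. The stems whose second-to-last letter is 'k' (vuvsesukn → vuvsesuknori, wolfetakl → wolfetaklori) add -ori.
So fovfikf → fovfikfori.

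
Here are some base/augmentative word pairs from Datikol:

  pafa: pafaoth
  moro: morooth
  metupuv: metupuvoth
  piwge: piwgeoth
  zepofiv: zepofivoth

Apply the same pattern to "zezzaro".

Every pair shown (pafa → pafaoth, moro → morooth, metupuv → metupuvoth, …) follows the same rule: add -oth.
So zezzaro → zezzarooth.

zezzarooth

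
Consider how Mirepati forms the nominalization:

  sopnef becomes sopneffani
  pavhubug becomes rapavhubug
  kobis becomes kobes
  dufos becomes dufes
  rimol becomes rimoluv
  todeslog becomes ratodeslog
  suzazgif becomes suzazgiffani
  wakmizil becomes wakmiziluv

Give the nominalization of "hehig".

rahehig

"hehig" ends in -g. The stems ending in -g (todeslog → ratodeslog, pavhubug → rapavhubug) add the prefix ra-.
The other patterns: stems ending in -f double the final consonant and add -ani; stems ending in -l add -uv; stems ending in -s change the last vowel to 'e'.
So hehig → rahehig.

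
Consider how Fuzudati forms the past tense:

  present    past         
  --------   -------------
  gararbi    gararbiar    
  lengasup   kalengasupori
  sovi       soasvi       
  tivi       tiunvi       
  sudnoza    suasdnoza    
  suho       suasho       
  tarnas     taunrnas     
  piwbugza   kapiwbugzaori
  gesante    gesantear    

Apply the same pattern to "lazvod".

gararbi and tivi both end in -i yet inflect differently (gararbiar, tiunvi), so the final letter is not what conditions the rule; the first letter is.
"lazvod" begins with l-. The one such stem in the data (lengasup → kalengasupori) adds ka- … -ori around the stem, so the same rule applies.
The other patterns: stems beginning with g- add -ar; stems beginning with t- insert -un- after the first vowel; stems beginning with s- insert -as- after the first vowel.
So lazvod → kalazvodori.

kalazvodori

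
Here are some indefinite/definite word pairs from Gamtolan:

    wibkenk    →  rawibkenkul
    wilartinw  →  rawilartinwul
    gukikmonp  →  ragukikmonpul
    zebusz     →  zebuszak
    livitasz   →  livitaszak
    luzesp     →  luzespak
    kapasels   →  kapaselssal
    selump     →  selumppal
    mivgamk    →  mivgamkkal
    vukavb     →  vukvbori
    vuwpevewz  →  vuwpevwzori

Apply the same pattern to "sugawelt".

gukikmonp and luzesp both end in -p yet inflect differently (ragukikmonpul, luzespak), so the final letter is not what conditions the rule; the second-to-last letter is.
"sugawelt" has second-to-last letter 'l'. The one such stem in the data (kapasels → kapaselssal) doubles the final consonant and adds -al (as do selump, mivgamk), so the same rule applies.
So sugawelt → sugawelttal.

sugawelttal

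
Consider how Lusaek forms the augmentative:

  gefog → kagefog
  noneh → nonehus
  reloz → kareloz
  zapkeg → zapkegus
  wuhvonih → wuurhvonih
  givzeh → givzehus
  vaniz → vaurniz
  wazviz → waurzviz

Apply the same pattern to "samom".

kasamom

reloz and vaniz both end in -z yet inflect differently (kareloz, vaurniz), so the final letter is not what conditions the rule; the last vowel is.
"samom" has last vowel 'o'. The stems whose last vowel is 'o' (reloz → kareloz, gefog → kagefog) add the prefix ka-.
The other patterns: stems whose last vowel is 'i' insert -ur- after the first vowel; stems whose last vowel is 'e' add -us.
So samom → kasamom.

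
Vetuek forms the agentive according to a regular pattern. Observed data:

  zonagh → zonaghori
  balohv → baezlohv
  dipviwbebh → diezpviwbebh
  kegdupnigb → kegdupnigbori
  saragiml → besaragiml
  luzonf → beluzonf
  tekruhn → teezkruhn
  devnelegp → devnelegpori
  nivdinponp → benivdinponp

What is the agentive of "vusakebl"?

"vusakebl" has second-to-last letter 'b'. The one such stem in the data (dipviwbebh → diezpviwbebh) inserts -ez- after the first vowel (as do balohv, tekruhn), so the same rule applies.
So vusakebl → vuezsakebl.

vuezsakebl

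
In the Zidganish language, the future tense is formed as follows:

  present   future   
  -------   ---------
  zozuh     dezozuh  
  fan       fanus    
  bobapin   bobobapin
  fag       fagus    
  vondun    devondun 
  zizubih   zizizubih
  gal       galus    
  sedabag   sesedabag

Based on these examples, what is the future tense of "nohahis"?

"nohahis" has 3 vowels. The stems with 3 vowels (zizubih → zizizubih, bobapin → bobobapin, sedabag → sesedabag) repeat the first consonant+vowel as a prefix.
The other patterns: stems with 1 vowel add -us; stems with 2 vowels add the prefix de-.
So nohahis → nonohahis.

nonohahis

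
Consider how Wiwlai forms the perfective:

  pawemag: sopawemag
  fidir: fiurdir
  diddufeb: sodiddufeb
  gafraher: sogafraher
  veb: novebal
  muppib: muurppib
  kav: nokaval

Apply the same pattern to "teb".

notebal

veb and muppib both end in -b yet inflect differently (novebal, muurppib), so the final letter is not what conditions the rule; the number of vowels is.
"teb" has 1 vowel. The stems with 1 vowel (kav → nokaval, veb → novebal) add no- … -al around the stem.
The other patterns: stems with 2 vowels insert -ur- after the first vowel; stems with 3 vowels add the prefix so-.
So teb → notebal.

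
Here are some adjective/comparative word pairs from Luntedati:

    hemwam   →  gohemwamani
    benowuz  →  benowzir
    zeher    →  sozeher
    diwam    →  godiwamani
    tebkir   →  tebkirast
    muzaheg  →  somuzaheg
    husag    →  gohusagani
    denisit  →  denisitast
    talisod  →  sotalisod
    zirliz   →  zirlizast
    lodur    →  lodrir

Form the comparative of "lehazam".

golehazamani

husag and muzaheg both end in -g yet inflect differently (gohusagani, somuzaheg), so the final letter is not what conditions the rule; the last vowel is.
"lehazam" has last vowel 'a'. The stems whose last vowel is 'a' (husag → gohusagani, hemwam → gohemwamani, diwam → godiwamani) add go- … -ani around the stem.
The other patterns: stems whose last vowel is 'e' or 'o' add the prefix so-; stems whose last vowel is 'u' delete the last vowel and add -ir; stems whose last vowel is 'i' add -ast.
So lehazam → golehazamani.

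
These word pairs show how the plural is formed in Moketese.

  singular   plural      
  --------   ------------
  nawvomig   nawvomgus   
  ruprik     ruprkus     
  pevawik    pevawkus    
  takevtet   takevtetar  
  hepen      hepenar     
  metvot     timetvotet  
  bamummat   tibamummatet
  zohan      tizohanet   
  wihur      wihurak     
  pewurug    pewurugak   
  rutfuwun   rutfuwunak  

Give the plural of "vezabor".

tivezaboret

"vezabor" has last vowel 'o'. The one such stem in the data (metvot → timetvotet) adds ti- … -et around the stem, so the same rule applies.
So vezabor → tivezaboret.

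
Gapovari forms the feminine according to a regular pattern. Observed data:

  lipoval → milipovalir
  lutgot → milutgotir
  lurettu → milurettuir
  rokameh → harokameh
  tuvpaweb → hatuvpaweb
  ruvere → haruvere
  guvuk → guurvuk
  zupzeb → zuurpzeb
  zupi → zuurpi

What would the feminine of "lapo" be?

tuvpaweb and zupzeb both end in -b yet inflect differently (hatuvpaweb, zuurpzeb), so the final letter is not what conditions the rule; the first letter is.
"lapo" begins with l-. The stems beginning with l- (lipoval → milipovalir, lutgot → milutgotir, lurettu → milurettuir) add mi- … -ir around the stem.
The other patterns: stems beginning with r- or t- add the prefix ha-; stems beginning with g- or z- insert -ur- after the first vowel.
So lapo → milapoir.

milapoir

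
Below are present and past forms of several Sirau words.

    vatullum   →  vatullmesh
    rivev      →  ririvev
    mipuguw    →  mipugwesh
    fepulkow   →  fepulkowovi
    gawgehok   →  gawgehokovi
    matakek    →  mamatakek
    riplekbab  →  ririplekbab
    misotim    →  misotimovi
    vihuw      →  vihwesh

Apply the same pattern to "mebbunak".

memebbunak

"mebbunak" has last vowel 'a'. The one such stem in the data (riplekbab → ririplekbab) repeats the first consonant+vowel as a prefix (as do matakek, rivev), so the same rule applies.
So mebbunak → memebbunak.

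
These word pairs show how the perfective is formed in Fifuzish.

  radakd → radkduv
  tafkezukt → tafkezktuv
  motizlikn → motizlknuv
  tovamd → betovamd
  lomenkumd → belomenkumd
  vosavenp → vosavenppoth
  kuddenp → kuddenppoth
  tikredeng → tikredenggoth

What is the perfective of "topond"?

"topond" has second-to-last letter 'n'. The stems whose second-to-last letter is 'n' (vosavenp → vosavenppoth, kuddenp → kuddenppoth, tikredeng → tikredenggoth) double the final consonant and add -oth.
So topond → toponddoth.

toponddoth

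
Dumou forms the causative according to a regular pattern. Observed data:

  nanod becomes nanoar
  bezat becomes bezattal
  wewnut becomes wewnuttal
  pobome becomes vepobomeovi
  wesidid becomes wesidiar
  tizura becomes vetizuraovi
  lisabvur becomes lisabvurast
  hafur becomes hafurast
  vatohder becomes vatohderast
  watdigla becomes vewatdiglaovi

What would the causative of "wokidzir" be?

lisabvur and wewnut both have last vowel 'u' yet inflect differently (lisabvurast, wewnuttal), so the last vowel is not what conditions the rule; the final letter is.
"wokidzir" ends in -r. The stems ending in -r (lisabvur → lisabvurast, vatohder → vatohderast, hafur → hafurast) add -ast.
So wokidzir → wokidzirast.

wokidzirast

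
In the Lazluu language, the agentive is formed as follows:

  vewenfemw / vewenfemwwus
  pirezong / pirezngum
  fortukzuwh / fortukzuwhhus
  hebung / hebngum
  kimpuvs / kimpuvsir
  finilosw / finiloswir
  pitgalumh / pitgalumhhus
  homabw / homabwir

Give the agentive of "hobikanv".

hobiknvum

vewenfemw and finilosw both end in -w yet inflect differently (vewenfemwwus, finiloswir), so the final letter is not what conditions the rule; the second-to-last letter is.
"hobikanv" has second-to-last letter 'n'. The stems whose second-to-last letter is 'n' (pirezong → pirezngum, hebung → hebngum) delete the last vowel and add -um.
The other patterns: stems whose second-to-last letter is 'm' or 'w' double the final consonant and add -us; stems whose second-to-last letter is 'b', 's' or 'v' add -ir.
So hobikanv → hobiknvum.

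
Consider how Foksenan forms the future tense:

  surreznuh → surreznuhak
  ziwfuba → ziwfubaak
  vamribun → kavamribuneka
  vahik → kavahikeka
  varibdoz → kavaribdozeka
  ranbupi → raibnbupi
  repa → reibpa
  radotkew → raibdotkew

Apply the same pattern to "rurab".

ruibrab

ziwfuba and repa both end in -a yet inflect differently (ziwfubaak, reibpa), so the final letter is not what conditions the rule; the first letter is.
"rurab" begins with r-. The stems beginning with r- (ranbupi → raibnbupi, repa → reibpa, radotkew → raibdotkew) insert -ib- after the first vowel.
So rurab → ruibrab.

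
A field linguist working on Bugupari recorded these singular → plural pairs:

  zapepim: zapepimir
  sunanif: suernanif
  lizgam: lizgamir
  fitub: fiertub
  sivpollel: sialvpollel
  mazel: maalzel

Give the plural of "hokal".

zapepim and sunanif both have last vowel 'i' yet inflect differently (zapepimir, suernanif), so the last vowel is not what conditions the rule; the final letter is.
"hokal" ends in -l. The stems ending in -l (mazel → maalzel, sivpollel → sialvpollel) insert -al- after the first vowel.
The other patterns: stems ending in -m add -ir; stems ending in -b or -f insert -er- after the first vowel.
So hokal → hoalkal.

hoalkal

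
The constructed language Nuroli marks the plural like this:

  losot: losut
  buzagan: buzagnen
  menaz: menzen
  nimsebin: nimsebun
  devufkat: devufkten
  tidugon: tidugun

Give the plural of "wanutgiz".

buzagan and nimsebin both end in -n yet inflect differently (buzagnen, nimsebun), so the final letter is not what conditions the rule; the last vowel is.
"wanutgiz" has last vowel 'i'. The one such stem in the data (nimsebin → nimsebun) changes the last vowel to 'u' (as do losot, tidugon), so the same rule applies.
The other pattern: stems whose last vowel is 'a' delete the last vowel and add -en.
So wanutgiz → wanutguz.

wanutguz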